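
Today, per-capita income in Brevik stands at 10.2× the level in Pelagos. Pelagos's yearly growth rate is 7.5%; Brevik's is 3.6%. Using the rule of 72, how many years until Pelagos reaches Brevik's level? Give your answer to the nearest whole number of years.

≈ 62 years

The growth-rate gap is 7.5% − 3.6% = 3.9 percentage points.
So the ratio between them halves every 72/3.9 ≈ 18.46 years.
A 10.2× gap takes log₂(10.2) ≈ 3.35 halvings to close: 3.35 × 18.46 ≈ 62 years.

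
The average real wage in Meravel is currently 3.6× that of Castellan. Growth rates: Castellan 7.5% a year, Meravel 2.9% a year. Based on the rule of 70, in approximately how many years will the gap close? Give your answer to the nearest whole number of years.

approximately 28 years

The growth-rate gap is 7.5% − 2.9% = 4.6 percentage points.
So the ratio between them halves every 70/4.6 ≈ 15.22 years.
A 3.6× gap takes log₂(3.6) ≈ 1.85 halvings to close: 1.85 × 15.22 ≈ 28 years.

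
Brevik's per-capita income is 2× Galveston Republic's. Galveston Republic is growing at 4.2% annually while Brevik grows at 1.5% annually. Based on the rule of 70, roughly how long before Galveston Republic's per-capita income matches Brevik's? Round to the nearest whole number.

roughly 26 years

Galveston Republic gains on Brevik at 4.2% − 1.5% = 2.7 points a year.
At that relative rate the gap halves every 70/2.7 ≈ 25.93 years.
A 2× gap closes after 1 halving: 1 × 25.93 ≈ 26 years.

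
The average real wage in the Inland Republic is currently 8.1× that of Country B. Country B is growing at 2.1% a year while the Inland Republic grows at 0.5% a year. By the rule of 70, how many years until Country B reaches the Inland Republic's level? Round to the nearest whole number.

Country B gains on the Inland Republic at 2.1% − 0.5% = 1.6 points a year.
At that relative rate the gap halves every 70/1.6 ≈ 43.75 years.
An 8.1× gap takes log₂(8.1) ≈ 3.02 halvings to close: 3.02 × 43.75 ≈ 132 years.

approximately 132 years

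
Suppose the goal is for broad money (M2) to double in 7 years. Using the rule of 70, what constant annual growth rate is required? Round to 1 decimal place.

70 / 7 ≈ 10.00, so about 10.0% a year.

approximately 10.0%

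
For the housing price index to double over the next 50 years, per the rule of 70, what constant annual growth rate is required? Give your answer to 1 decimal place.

≈ 1.4% annually

70 / 50 ≈ 1.40, so about 1.4% annually.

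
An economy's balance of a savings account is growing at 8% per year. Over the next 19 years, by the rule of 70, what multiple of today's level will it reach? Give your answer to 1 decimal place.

approximately 4.5 times

Doubling time ≈ 70/8 = 8.75 years.
19 years / 8.75 ≈ 2.17 doublings → factor 2^2.17 ≈ 4.5.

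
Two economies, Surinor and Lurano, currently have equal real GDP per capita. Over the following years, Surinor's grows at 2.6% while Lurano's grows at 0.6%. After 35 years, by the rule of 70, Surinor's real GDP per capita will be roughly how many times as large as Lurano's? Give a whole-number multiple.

Surinor pulls ahead at 2 pp per year, so the ratio doubles every 70/2 ≈ 35.00 years.
In 35 years that's 1.00 doublings: 2^1.00 ≈ 2.

≈ 2 times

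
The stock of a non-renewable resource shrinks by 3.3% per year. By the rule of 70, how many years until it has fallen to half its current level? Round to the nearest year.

Falling at 3.3%, it halves about every 70/3.3 = 21.21 years.

approximately 21 years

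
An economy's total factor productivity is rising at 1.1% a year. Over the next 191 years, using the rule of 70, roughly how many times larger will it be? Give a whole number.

8 times

70/1.1 ≈ 63.64 years per doubling.
191 years fits 3 doublings: 2^3 = 8.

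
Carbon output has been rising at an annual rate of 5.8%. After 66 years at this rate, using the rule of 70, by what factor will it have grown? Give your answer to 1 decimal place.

≈ 44.3 times

Doubles every ≈ 12.07 years (70/5.8).
66 years is 5.47 doublings; 2^5.47 ≈ 44.3×.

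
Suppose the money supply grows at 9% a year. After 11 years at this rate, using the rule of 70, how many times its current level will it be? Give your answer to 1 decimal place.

about 2.7 times

Doubles every ≈ 7.78 years (70/9).
11 years is 1.41 doublings; 2^1.41 ≈ 2.7×.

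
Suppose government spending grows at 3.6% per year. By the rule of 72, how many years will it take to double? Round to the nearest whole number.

Doubling time ≈ 72 / 3.6 = 20.00 years.

about 20 years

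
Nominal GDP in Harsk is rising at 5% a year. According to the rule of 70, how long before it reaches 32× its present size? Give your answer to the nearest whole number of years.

Doubling time ≈ 70/5 = 14.00 years.
Getting to 32× needs 5 doublings: 5 × 14.00 ≈ 70 years.

roughly 70 years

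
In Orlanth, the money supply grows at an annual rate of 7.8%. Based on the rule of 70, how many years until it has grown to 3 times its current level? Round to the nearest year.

roughly 14 years

Doubling time ≈ 70/7.8 = 8.97 years.
3× is log₂ 3 ≈ 1.58 doublings, so ≈ 1.58 × 8.97 = 14 years.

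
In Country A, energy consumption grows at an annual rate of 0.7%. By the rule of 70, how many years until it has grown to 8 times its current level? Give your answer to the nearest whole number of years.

Doubling time ≈ 70/0.7 = 100.00 years.
8 = 2^3, so 3 doublings → 300 years.

≈ 300 years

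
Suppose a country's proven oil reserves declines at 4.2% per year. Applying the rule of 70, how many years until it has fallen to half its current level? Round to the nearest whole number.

17 years

Falling at 4.2%, it halves about every 70/4.2 = 16.67 years.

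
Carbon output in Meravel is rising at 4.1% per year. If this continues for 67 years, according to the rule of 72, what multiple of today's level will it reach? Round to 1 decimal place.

Doubling time ≈ 72/4.1 = 17.56 years.
67 years / 17.56 ≈ 3.82 doublings → factor 2^3.82 ≈ 14.1.

about 14.1 times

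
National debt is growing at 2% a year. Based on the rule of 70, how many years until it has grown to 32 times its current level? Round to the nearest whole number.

At 2% it doubles every 70/2 ≈ 35.00 years.
32× is 5 doublings, so 5 × 35.00 ≈ 175 years.

roughly 175 years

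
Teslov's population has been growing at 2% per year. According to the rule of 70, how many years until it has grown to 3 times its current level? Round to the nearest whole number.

At 2% it doubles every 70/2 ≈ 35.00 years.
3× is log₂ 3 ≈ 1.58 doublings, so ≈ 1.58 × 35.00 = 55 years.

approximately 55 years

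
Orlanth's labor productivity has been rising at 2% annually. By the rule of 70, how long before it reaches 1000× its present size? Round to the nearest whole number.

At 2% it doubles every 70/2 ≈ 35.00 years.
1000× is log₂ 1000 ≈ 9.97 doublings, so ≈ 9.97 × 35.00 = 349 years.

349 years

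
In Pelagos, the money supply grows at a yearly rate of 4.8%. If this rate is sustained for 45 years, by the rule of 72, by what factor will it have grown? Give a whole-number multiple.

Doubling time ≈ 72/4.8 = 15.00 years.
45/15.00 ≈ 3 doublings, so about 2^3 = 8×.

around 8 times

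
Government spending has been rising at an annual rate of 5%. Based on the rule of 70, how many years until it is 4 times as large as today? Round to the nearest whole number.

At 5% it doubles every 70/5 ≈ 14.00 years.
4× is 2 doublings, so 2 × 14.00 ≈ 28 years.

around 28 years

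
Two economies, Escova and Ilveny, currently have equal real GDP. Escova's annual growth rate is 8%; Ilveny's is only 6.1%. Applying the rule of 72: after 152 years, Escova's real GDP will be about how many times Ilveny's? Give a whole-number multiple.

16 times

Rate gap = 8% − 6.1% = 1.9 points.
The ratio doubles every 72/1.9 ≈ 37.89 years.
152/37.89 ≈ 4.01 doublings → ratio ≈ 2^4.01 ≈ 16.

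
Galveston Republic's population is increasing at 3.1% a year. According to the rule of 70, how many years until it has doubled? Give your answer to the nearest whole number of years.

Doubling time ≈ 70 / 3.1 = 22.58 years.

approximately 23 years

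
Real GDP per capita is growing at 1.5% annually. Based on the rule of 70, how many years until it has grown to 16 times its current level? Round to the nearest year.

At 1.5% it doubles every 70/1.5 ≈ 46.67 years.
16× is 4 doublings, so 4 × 46.67 ≈ 187 years.

187 years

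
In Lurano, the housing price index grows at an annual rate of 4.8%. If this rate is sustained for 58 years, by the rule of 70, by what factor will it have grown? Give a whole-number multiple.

around 16 times

70/4.8 ≈ 14.58 years per doubling.
58 years fits 4 doublings: 2^4 = 16.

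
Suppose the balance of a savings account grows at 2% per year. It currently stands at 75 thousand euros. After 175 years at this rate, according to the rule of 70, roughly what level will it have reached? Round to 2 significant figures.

2400 thousand euros

Doubling time ≈ 70/2 = 35.00 years.
175 years is 175/35.00 ≈ 5.00 doublings, a factor of 2^5.00 ≈ 32.00.
75 × 32.00 ≈ 2400 thousand euros.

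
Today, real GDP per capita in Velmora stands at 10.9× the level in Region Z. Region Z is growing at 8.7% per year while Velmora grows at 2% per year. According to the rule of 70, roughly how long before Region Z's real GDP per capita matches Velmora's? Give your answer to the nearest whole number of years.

What matters is the difference: 6.7 pp.
Rule of 70 on the gap: the ratio halves every 70/6.7 ≈ 10.45 years.
A 10.9× gap takes log₂(10.9) ≈ 3.45 halvings to close: 3.45 × 10.45 ≈ 36 years.

about 36 years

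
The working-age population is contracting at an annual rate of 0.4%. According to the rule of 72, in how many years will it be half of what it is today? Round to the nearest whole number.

Halving time ≈ 72 / 0.4 = 180.00 → 180 years.

180 years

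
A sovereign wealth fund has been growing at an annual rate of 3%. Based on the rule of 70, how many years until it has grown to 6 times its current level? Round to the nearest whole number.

about 60 years

Doubling time ≈ 70/3 = 23.33 years.
Reaching 6× takes log₂(6) ≈ 2.58 doublings.
2.58 × 23.33 ≈ 60 years.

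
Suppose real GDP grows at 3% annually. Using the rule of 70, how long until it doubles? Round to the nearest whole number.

Doubling time ≈ 70 / 3 = 23.33 years.

roughly 23 years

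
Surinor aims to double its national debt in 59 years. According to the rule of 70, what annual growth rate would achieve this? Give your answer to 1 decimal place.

70 / 59 ≈ 1.19, so about 1.2% annually.

1.2%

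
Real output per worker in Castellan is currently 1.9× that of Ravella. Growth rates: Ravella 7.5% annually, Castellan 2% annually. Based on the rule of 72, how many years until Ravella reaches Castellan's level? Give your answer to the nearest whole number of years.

≈ 12 years

The growth-rate gap is 7.5% − 2% = 5.5 percentage points.
So the ratio between them halves every 72/5.5 ≈ 13.09 years.
A 1.9× gap takes log₂(1.9) ≈ 0.93 halvings to close: 0.93 × 13.09 ≈ 12 years.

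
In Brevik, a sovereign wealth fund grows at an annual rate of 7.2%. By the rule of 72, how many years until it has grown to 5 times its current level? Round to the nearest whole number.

about 23 years

Doubling time ≈ 72/7.2 = 10.00 years.
5× is log₂ 5 ≈ 2.32 doublings, so ≈ 2.32 × 10.00 = 23 years.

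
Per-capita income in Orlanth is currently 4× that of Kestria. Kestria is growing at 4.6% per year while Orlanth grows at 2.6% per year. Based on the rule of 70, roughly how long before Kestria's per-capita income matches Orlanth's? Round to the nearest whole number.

about 70 years

Kestria gains on Orlanth at 4.6% − 2.6% = 2 points a year.
At that relative rate the gap halves every 70/2 ≈ 35.00 years.
A 4× gap closes after 2 halvings: 2 × 35.00 ≈ 70 years.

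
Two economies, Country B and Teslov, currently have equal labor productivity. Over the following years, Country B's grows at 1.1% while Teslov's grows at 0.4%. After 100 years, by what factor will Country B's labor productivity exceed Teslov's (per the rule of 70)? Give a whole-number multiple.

2 times

Country B pulls ahead at 0.7 pp per year, so the ratio doubles every 70/0.7 ≈ 100.00 years.
In 100 years that's 1.00 doublings: 2^1.00 ≈ 2.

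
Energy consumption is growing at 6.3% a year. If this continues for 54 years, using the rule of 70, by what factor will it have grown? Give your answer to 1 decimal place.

Doubling time ≈ 70/6.3 = 11.11 years.
54 years / 11.11 ≈ 4.86 doublings → factor 2^4.86 ≈ 29.0.

≈ 29.0 times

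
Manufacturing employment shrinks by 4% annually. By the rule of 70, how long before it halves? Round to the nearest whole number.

Halving time ≈ 70 / 4 = 17.50 → 18 years.

around 18 years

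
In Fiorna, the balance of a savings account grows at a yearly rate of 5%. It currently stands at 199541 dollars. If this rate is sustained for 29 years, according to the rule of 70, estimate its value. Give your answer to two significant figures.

It doubles every 70/5 ≈ 14.00 years, so 29 years is 2.07 doublings.
2^2.07 ≈ 4.20; 199541 × 4.20 ≈ 840000 dollars.

approximately 840000 dollars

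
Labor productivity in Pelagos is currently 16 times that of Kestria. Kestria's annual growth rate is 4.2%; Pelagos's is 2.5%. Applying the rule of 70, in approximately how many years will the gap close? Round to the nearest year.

The growth-rate gap is 4.2% − 2.5% = 1.7 percentage points.
So the ratio between them halves every 70/1.7 ≈ 41.18 years.
A 16 times gap closes after 4 halvings: 4 × 41.18 ≈ 165 years.

about 165 years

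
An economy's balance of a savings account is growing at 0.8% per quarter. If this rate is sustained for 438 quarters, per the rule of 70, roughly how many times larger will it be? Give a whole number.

around 32 times

Doubling time ≈ 70/0.8 = 87.50 quarters.
438/87.50 ≈ 5 doublings, so about 2^5 = 32×.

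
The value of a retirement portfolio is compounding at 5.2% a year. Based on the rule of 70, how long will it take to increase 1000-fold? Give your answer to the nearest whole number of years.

≈ 134 years

Doubling time ≈ 70/5.2 = 13.46 years.
Reaching 1000× takes log₂(1000) ≈ 9.97 doublings.
9.97 × 13.46 ≈ 134 years.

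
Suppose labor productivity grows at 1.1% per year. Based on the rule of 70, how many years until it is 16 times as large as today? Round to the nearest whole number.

about 255 years

Doubling time ≈ 70/1.1 = 63.64 years.
16 = 2^4, so 4 doublings → 255 years.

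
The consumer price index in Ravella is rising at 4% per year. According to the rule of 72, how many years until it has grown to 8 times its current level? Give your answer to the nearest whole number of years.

about 54 years

One doubling takes 72/4 = 18.00 years.
8× is 3 doublings, so 3 × 18.00 ≈ 54 years.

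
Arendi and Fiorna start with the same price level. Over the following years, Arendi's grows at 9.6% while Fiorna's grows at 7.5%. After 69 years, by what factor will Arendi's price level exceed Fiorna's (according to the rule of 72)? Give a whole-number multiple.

Only the 2.1-point difference matters.
72/2.1 ≈ 34.29 years per doubling of the ratio; 69 years gives 2.01 doublings, so ≈ 4×.

about 4 times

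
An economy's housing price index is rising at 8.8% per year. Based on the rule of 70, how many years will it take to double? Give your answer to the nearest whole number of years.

≈ 8 years

70/8.8 ≈ 7.95, so it doubles roughly every 8 years.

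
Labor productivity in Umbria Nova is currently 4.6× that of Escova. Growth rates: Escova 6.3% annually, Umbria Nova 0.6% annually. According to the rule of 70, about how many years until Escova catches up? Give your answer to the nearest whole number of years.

approximately 27 years

What matters is the difference: 5.7 pp.
Rule of 70 on the gap: the ratio halves every 70/5.7 ≈ 12.28 years.
A 4.6× gap takes log₂(4.6) ≈ 2.20 halvings to close: 2.20 × 12.28 ≈ 27 years.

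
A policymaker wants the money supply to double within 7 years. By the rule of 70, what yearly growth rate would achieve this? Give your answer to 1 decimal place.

70 / 7 ≈ 10.00, so about 10.0% per year.

10.0%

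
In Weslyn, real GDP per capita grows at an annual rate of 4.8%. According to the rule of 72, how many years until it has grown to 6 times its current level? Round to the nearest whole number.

around 39 years

At 4.8% it doubles every 72/4.8 ≈ 15.00 years.
6× is log₂ 6 ≈ 2.58 doublings, so ≈ 2.58 × 15.00 = 39 years.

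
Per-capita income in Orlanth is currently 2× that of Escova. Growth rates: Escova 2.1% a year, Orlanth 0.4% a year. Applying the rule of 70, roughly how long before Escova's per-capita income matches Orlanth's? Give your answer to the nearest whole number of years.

41 years

What matters is the difference: 1.7 pp.
Rule of 70 on the gap: the ratio halves every 70/1.7 ≈ 41.18 years.
A 2× gap closes after 1 halving: 1 × 41.18 ≈ 41 years.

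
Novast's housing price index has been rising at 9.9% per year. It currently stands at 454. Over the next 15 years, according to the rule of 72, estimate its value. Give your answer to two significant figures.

It doubles every 72/9.9 ≈ 7.27 years, so 15 years is 2.06 doublings.
2^2.06 ≈ 4.17; 454 × 4.17 ≈ 1900.

approximately 1900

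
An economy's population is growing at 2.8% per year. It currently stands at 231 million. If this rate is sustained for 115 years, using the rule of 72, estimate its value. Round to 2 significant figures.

about 5100 million

Doubling time ≈ 72/2.8 = 25.71 years.
115 years is 115/25.71 ≈ 4.47 doublings, a factor of 2^4.47 ≈ 22.16.
231 × 22.16 ≈ 5100 million.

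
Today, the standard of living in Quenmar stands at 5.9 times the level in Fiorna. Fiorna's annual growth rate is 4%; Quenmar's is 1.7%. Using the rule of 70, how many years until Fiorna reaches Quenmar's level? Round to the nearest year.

The growth-rate gap is 4% − 1.7% = 2.3 percentage points.
So the ratio between them halves every 70/2.3 ≈ 30.43 years.
A 5.9 times gap takes log₂(5.9) ≈ 2.56 halvings to close: 2.56 × 30.43 ≈ 78 years.

around 78 years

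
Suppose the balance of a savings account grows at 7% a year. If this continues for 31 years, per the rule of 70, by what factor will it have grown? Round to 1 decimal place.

Doubling time ≈ 70/7 = 10.00 years.
31 years / 10.00 ≈ 3.10 doublings → factor 2^3.10 ≈ 8.6.

roughly 8.6 times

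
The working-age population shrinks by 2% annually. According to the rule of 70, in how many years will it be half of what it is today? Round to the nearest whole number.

The rule works in reverse for decay: 70/2 ≈ 35.00 years to halve.

approximately 35 years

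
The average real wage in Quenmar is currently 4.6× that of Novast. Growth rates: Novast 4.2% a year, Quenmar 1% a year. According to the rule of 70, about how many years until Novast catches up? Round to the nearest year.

approximately 48 years

Novast gains on Quenmar at 4.2% − 1% = 3.2 points a year.
At that relative rate the gap halves every 70/3.2 ≈ 21.88 years.
A 4.6× gap takes log₂(4.6) ≈ 2.20 halvings to close: 2.20 × 21.88 ≈ 48 years.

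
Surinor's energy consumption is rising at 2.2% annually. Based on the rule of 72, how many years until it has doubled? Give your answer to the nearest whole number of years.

At 2.2%, doubling takes about 72/2.2 = 32.73 years.

around 33 years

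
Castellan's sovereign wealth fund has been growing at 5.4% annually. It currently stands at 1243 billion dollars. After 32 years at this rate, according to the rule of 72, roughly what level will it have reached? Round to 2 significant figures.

It doubles every 72/5.4 ≈ 13.33 years, so 32 years is 2.40 doublings.
2^2.40 ≈ 5.28; 1243 × 5.28 ≈ 6600 billion dollars.

around 6600 billion dollars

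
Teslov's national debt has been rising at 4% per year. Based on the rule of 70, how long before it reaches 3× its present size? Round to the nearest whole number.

about 28 years

Doubling time ≈ 70/4 = 17.50 years.
3× is log₂ 3 ≈ 1.58 doublings, so ≈ 1.58 × 17.50 = 28 years.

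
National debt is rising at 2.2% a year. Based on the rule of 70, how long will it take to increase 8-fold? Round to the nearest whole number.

roughly 95 years

Doubling time ≈ 70/2.2 = 31.82 years.
8× is 3 doublings, so 3 × 31.82 ≈ 95 years.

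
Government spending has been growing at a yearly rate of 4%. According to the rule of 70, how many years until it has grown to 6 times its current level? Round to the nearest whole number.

approximately 45 years

Doubling time ≈ 70/4 = 17.50 years.
6× is log₂ 6 ≈ 2.58 doublings, so ≈ 2.58 × 17.50 = 45 years.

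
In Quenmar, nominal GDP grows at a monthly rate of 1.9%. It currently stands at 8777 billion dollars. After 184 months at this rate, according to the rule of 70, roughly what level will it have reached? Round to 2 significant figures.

It doubles every 70/1.9 ≈ 36.84 months, so 184 months is 4.99 doublings.
2^4.99 ≈ 31.78; 8777 × 31.78 ≈ 280000 billion dollars.

≈ 280000 billion dollars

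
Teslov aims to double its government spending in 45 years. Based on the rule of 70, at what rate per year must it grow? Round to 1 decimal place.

70 / 45 ≈ 1.56, so about 1.6% per year.

roughly 1.6%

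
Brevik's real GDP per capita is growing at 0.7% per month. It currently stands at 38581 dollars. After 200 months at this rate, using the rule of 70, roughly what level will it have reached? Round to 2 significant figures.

roughly 150000 dollars

It doubles every 70/0.7 ≈ 100.00 months, so 200 months is 2.00 doublings.
2^2.00 ≈ 4.00; 38581 × 4.00 ≈ 150000 dollars.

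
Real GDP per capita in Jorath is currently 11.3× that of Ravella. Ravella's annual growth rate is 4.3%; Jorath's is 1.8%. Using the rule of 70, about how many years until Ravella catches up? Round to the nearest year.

What matters is the difference: 2.5 pp.
Rule of 70 on the gap: the ratio halves every 70/2.5 ≈ 28.00 years.
An 11.3× gap takes log₂(11.3) ≈ 3.50 halvings to close: 3.50 × 28.00 ≈ 98 years.

≈ 98 years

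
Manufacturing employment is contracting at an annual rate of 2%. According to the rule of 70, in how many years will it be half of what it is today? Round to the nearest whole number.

about 35 years

Halving time ≈ 70 / 2 = 35.00 → 35 years.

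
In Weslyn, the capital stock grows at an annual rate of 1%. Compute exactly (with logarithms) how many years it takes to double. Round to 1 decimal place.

t = ln(2) / ln(1 + 0.01) = 0.6931 / 0.009950 ≈ 69.66.

69.7 years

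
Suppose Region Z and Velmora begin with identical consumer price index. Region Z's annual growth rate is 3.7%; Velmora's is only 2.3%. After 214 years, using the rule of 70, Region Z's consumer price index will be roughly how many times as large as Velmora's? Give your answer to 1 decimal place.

roughly 19.4 times

Only the 1.4-point difference matters.
70/1.4 ≈ 50.00 years per doubling of the ratio; 214 years gives 4.28 doublings, so ≈ 19.4×.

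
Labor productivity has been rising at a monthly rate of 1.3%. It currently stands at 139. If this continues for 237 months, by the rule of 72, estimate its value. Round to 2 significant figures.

Doubling time ≈ 72/1.3 = 55.38 months.
237 months is 237/55.38 ≈ 4.28 doublings, a factor of 2^4.28 ≈ 19.43.
139 × 19.43 ≈ 2700.

2700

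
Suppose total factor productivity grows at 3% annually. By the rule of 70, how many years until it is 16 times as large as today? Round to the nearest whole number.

approximately 93 years

Doubling time ≈ 70/3 = 23.33 years.
16× is 4 doublings, so 4 × 23.33 ≈ 93 years.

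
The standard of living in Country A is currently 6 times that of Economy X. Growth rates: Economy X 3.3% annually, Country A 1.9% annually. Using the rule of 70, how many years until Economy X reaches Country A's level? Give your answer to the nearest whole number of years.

Economy X gains on Country A at 3.3% − 1.9% = 1.4 points a year.
At that relative rate the gap halves every 70/1.4 ≈ 50.00 years.
A 6 times gap takes log₂(6) ≈ 2.58 halvings to close: 2.58 × 50.00 ≈ 129 years.

about 129 years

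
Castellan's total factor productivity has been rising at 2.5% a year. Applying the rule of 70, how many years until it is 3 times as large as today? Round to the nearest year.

around 44 years

At 2.5% it doubles every 70/2.5 ≈ 28.00 years.
3× is log₂ 3 ≈ 1.58 doublings, so ≈ 1.58 × 28.00 = 44 years.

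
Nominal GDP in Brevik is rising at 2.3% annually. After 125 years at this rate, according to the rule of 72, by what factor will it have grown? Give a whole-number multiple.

At 2.3% one doubling takes ≈ 31.30 years; 125 years is 4 of them, so ×16.

roughly 16 times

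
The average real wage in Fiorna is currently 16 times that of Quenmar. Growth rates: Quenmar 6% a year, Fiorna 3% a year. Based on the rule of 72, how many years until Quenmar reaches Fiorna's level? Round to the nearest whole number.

Quenmar gains on Fiorna at 6% − 3% = 3 points a year.
At that relative rate the gap halves every 72/3 ≈ 24.00 years.
A 16 times gap closes after 4 halvings: 4 × 24.00 ≈ 96 years.

≈ 96 years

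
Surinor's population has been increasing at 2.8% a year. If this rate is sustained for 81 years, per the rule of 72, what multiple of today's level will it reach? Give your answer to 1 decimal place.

Doubles every ≈ 25.71 years (72/2.8).
81 years is 3.15 doublings; 2^3.15 ≈ 8.9×.

≈ 8.9 times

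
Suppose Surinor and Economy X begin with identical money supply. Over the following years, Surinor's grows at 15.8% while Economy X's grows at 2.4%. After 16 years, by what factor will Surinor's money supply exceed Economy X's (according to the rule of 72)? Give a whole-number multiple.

roughly 8 times

Only the 13.4-point difference matters.
72/13.4 ≈ 5.37 years per doubling of the ratio; 16 years gives 2.98 doublings, so ≈ 8×.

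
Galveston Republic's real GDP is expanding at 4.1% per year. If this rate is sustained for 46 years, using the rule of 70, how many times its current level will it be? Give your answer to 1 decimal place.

Doubles every ≈ 17.07 years (70/4.1).
46 years is 2.69 doublings; 2^2.69 ≈ 6.5×.

about 6.5 times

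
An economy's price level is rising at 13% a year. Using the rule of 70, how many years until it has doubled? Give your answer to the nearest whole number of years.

70/13 ≈ 5.38, so it doubles roughly every 5 years.

about 5 years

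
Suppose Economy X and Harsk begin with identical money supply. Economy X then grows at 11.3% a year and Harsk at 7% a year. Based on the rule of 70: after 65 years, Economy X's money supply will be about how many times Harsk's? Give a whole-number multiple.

16 times

Rate gap = 11.3% − 7% = 4.3 points.
The ratio doubles every 70/4.3 ≈ 16.28 years.
65/16.28 ≈ 3.99 doublings → ratio ≈ 2^3.99 ≈ 16.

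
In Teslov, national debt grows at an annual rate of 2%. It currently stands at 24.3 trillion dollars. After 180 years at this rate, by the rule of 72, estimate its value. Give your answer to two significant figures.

Doubling time ≈ 72/2 = 36.00 years.
180 years is 180/36.00 ≈ 5.00 doublings, a factor of 2^5.00 ≈ 32.00.
24.3 × 32.00 ≈ 780 trillion dollars.

about 780 trillion dollars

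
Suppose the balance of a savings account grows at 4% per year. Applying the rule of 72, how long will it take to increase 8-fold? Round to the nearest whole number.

At 4% it doubles every 72/4 ≈ 18.00 years.
8× is 3 doublings, so 3 × 18.00 ≈ 54 years.

around 54 years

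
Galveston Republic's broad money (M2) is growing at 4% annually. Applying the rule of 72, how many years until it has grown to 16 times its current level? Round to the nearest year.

around 72 years

At 4% it doubles every 72/4 ≈ 18.00 years.
Getting to 16× needs 4 doublings: 4 × 18.00 ≈ 72 years.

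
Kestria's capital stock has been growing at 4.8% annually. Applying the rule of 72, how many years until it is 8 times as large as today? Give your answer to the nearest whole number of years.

about 45 years

At 4.8% it doubles every 72/4.8 ≈ 15.00 years.
Getting to 8× needs 3 doublings: 3 × 15.00 ≈ 45 years.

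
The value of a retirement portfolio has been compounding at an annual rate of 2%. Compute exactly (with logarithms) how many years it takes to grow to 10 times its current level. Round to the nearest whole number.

t = ln(10) / ln(1 + 0.02) = 2.3026 / 0.019803 ≈ 116.28.
≈ 116 years.

116 years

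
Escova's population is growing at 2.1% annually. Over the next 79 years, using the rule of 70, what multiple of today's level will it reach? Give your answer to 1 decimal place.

around 5.2 times

Doubling time ≈ 70/2.1 = 33.33 years.
79 years / 33.33 ≈ 2.37 doublings → factor 2^2.37 ≈ 5.2.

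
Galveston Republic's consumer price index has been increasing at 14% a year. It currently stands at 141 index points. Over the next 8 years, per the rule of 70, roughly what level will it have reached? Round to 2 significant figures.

It doubles every 70/14 ≈ 5.00 years, so 8 years is 1.60 doublings.
2^1.60 ≈ 3.03; 141 × 3.03 ≈ 430 index points.

430 index points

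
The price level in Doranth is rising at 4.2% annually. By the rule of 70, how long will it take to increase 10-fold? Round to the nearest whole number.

Doubling time ≈ 70/4.2 = 16.67 years.
10× is log₂ 10 ≈ 3.32 doublings, so ≈ 3.32 × 16.67 = 55 years.

approximately 55 years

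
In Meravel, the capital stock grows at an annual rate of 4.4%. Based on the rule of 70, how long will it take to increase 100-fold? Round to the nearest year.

around 106 years

Doubling time ≈ 70/4.4 = 15.91 years.
Reaching 100× takes log₂(100) ≈ 6.64 doublings.
6.64 × 15.91 ≈ 106 years.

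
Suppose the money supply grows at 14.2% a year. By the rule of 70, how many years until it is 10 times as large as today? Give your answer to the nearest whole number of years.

At 14.2% it doubles every 70/14.2 ≈ 4.93 years.
Reaching 10× takes log₂(10) ≈ 3.32 doublings.
3.32 × 4.93 ≈ 16 years.

≈ 16 years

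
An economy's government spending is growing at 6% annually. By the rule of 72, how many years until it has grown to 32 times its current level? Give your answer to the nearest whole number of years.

Doubling time ≈ 72/6 = 12.00 years.
Getting to 32× needs 5 doublings: 5 × 12.00 ≈ 60 years.

60 years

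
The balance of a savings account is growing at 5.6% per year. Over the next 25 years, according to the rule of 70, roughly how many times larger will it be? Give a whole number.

At 5.6% one doubling takes ≈ 12.50 years; 25 years is 2 of them, so ×4.

around 4 times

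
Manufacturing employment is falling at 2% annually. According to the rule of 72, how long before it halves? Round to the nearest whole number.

approximately 36 years

Falling at 2%, it halves about every 72/2 = 36.00 years.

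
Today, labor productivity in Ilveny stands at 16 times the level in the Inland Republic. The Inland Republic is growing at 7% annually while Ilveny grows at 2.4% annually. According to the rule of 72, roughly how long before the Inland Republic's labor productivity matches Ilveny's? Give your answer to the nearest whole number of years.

around 63 years

What matters is the difference: 4.6 pp.
Rule of 72 on the gap: the ratio halves every 72/4.6 ≈ 15.65 years.
A 16 times gap closes after 4 halvings: 4 × 15.65 ≈ 63 years.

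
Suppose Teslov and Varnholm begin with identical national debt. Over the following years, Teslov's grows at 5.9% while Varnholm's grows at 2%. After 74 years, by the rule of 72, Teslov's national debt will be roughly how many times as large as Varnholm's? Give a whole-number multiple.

Only the 3.9-point difference matters.
72/3.9 ≈ 18.46 years per doubling of the ratio; 74 years gives 4.01 doublings, so ≈ 16×.

approximately 16 times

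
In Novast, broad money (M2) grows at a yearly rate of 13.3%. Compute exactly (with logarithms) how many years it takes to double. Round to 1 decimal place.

t = ln(2) / ln(1 + 0.133) = 0.6931 / 0.124869 ≈ 5.55.

5.6 years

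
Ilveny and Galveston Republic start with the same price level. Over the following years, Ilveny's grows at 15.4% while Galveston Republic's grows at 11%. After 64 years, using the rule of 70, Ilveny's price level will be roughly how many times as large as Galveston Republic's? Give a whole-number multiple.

about 16 times

Ilveny pulls ahead at 4.4 pp per year, so the ratio doubles every 70/4.4 ≈ 15.91 years.
In 64 years that's 4.02 doublings: 2^4.02 ≈ 16.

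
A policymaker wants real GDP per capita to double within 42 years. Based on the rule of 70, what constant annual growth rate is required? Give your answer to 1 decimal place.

70 / 42 ≈ 1.67, so about 1.7% annually.

≈ 1.7% annually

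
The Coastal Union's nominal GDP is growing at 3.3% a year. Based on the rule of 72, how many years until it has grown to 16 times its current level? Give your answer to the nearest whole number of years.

Doubling time ≈ 72/3.3 = 21.82 years.
16 = 2^4, so 4 doublings → 87 years.

≈ 87 years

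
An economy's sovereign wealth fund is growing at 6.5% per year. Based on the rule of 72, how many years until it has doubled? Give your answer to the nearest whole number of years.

At 6.5%, doubling takes about 72/6.5 = 11.08 years.

≈ 11 years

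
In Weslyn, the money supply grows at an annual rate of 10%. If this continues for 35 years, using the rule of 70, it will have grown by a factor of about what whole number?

32 times

At 10% one doubling takes ≈ 7.00 years; 35 years is 5 of them, so ×32.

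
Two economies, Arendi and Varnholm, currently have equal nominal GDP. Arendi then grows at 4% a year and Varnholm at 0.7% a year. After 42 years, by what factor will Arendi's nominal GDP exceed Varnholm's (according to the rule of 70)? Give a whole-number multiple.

approximately 4 times

Arendi pulls ahead at 3.3 pp per year, so the ratio doubles every 70/3.3 ≈ 21.21 years.
In 42 years that's 1.98 doublings: 2^1.98 ≈ 4.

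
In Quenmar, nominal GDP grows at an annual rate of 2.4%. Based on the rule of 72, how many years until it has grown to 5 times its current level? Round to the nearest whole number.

Doubling time ≈ 72/2.4 = 30.00 years.
Reaching 5× takes log₂(5) ≈ 2.32 doublings.
2.32 × 30.00 ≈ 70 years.

around 70 years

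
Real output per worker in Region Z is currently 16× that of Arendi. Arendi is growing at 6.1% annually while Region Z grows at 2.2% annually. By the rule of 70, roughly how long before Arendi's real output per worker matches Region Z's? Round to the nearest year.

Arendi gains on Region Z at 6.1% − 2.2% = 3.9 points a year.
At that relative rate the gap halves every 70/3.9 ≈ 17.95 years.
A 16× gap closes after 4 halvings: 4 × 17.95 ≈ 72 years.

roughly 72 years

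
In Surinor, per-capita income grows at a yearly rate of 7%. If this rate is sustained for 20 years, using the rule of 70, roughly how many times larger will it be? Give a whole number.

70/7 ≈ 10.00 years per doubling.
20 years fits 2 doublings: 2^2 = 4.

approximately 4 times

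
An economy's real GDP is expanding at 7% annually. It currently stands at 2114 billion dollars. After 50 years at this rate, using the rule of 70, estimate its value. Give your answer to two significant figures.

It doubles every 70/7 ≈ 10.00 years, so 50 years is 5.00 doublings.
2^5.00 ≈ 32.00; 2114 × 32.00 ≈ 68000 billion dollars.

about 68000 billion dollars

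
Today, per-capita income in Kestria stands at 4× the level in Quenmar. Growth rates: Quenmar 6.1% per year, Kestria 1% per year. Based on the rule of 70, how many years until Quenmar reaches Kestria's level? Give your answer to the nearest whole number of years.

about 27 years

What matters is the difference: 5.1 pp.
Rule of 70 on the gap: the ratio halves every 70/5.1 ≈ 13.73 years.
A 4× gap closes after 2 halvings: 2 × 13.73 ≈ 27 years.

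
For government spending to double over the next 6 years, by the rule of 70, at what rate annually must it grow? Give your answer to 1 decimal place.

70 / 6 ≈ 11.67, so about 11.7% annually.

11.7%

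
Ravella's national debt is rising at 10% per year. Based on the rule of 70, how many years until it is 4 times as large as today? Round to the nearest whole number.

One doubling takes 70/10 = 7.00 years.
4× is 2 doublings, so 2 × 7.00 ≈ 14 years.

14 years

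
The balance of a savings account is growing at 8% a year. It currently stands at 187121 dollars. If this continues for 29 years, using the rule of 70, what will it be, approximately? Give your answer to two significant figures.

It doubles every 70/8 ≈ 8.75 years, so 29 years is 3.31 doublings.
2^3.31 ≈ 9.92; 187121 × 9.92 ≈ 1900000 dollars.

≈ 1900000 dollars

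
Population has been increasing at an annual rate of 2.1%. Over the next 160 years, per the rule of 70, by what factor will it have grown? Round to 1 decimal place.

Doubles every ≈ 33.33 years (70/2.1).
160 years is 4.80 doublings; 2^4.80 ≈ 27.9×.

approximately 27.9 times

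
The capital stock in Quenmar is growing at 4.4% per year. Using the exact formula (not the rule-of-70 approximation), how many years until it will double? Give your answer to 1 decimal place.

16.1 years

t = ln(2) / ln(1 + 0.044) = 0.6931 / 0.043059 ≈ 16.10.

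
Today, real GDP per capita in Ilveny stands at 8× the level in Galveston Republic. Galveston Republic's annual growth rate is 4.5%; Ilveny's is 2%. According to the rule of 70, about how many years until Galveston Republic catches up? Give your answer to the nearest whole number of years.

approximately 84 years

The growth-rate gap is 4.5% − 2% = 2.5 percentage points.
So the ratio between them halves every 70/2.5 ≈ 28.00 years.
An 8× gap closes after 3 halvings: 3 × 28.00 ≈ 84 years.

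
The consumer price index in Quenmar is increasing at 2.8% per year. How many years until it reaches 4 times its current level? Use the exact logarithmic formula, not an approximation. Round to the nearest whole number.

t = ln(4) / ln(1 + 0.028) = 1.3863 / 0.027615 ≈ 50.20.
≈ 50 years.

50 years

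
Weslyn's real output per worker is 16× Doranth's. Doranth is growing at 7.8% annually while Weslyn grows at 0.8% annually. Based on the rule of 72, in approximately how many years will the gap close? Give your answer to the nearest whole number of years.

approximately 41 years

What matters is the difference: 7 pp.
Rule of 72 on the gap: the ratio halves every 72/7 ≈ 10.29 years.
A 16× gap closes after 4 halvings: 4 × 10.29 ≈ 41 years.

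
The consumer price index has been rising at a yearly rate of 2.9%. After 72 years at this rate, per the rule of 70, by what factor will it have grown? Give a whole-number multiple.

At 2.9% one doubling takes ≈ 24.14 years; 72 years is 3 of them, so ×8.

≈ 8 times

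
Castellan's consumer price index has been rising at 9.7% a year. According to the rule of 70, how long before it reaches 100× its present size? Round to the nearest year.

≈ 48 years

Doubling time ≈ 70/9.7 = 7.22 years.
100× is log₂ 100 ≈ 6.64 doublings, so ≈ 6.64 × 7.22 = 48 years.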